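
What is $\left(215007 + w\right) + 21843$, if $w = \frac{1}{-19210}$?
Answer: $\frac{4549888499}{19210} \approx 2.3685 \cdot 10^{5}$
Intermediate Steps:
$w = - \frac{1}{19210} \approx -5.2056 \cdot 10^{-5}$
$\left(215007 + w\right) + 21843 = \left(215007 - \frac{1}{19210}\right) + 21843 = \frac{4130284469}{19210} + 21843 = \frac{4549888499}{19210}$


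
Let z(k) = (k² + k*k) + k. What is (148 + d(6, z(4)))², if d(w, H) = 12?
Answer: 25600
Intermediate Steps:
z(k) = k + 2*k² (z(k) = (k² + k²) + k = 2*k² + k = k + 2*k²)
(148 + d(6, z(4)))² = (148 + 12)² = 160² = 25600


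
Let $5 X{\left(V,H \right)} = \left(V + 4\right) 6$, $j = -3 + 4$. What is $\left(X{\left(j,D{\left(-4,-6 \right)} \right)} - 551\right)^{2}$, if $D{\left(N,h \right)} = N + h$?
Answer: $297025$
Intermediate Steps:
$j = 1$
$X{\left(V,H \right)} = \frac{24}{5} + \frac{6 V}{5}$ ($X{\left(V,H \right)} = \frac{\left(V + 4\right) 6}{5} = \frac{\left(4 + V\right) 6}{5} = \frac{24 + 6 V}{5} = \frac{24}{5} + \frac{6 V}{5}$)
$\left(X{\left(j,D{\left(-4,-6 \right)} \right)} - 551\right)^{2} = \left(\left(\frac{24}{5} + \frac{6}{5} \cdot 1\right) - 551\right)^{2} = \left(\left(\frac{24}{5} + \frac{6}{5}\right) - 551\right)^{2} = \left(6 - 551\right)^{2} = \left(-545\right)^{2} = 297025$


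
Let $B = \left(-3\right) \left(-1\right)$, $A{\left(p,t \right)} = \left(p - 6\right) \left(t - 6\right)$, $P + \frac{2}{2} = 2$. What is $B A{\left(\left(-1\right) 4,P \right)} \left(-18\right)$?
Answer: $-2700$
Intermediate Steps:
$P = 1$ ($P = -1 + 2 = 1$)
$A{\left(p,t \right)} = \left(-6 + p\right) \left(-6 + t\right)$
$B = 3$
$B A{\left(\left(-1\right) 4,P \right)} \left(-18\right) = 3 \left(36 - 6 \left(\left(-1\right) 4\right) - 6 + \left(-1\right) 4 \cdot 1\right) \left(-18\right) = 3 \left(36 - -24 - 6 - 4\right) \left(-18\right) = 3 \left(36 + 24 - 6 - 4\right) \left(-18\right) = 3 \cdot 50 \left(-18\right) = 150 \left(-18\right) = -2700$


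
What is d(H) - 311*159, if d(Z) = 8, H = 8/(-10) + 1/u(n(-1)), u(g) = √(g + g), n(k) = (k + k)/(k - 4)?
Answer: -49441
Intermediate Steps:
n(k) = 2*k/(-4 + k) (n(k) = (2*k)/(-4 + k) = 2*k/(-4 + k))
u(g) = √2*√g (u(g) = √(2*g) = √2*√g)
H = -⅘ + √5/2 (H = 8/(-10) + 1/(√2*√(2*(-1)/(-4 - 1))) = 8*(-⅒) + 1/(√2*√(2*(-1)/(-5))) = -⅘ + 1/(√2*√(2*(-1)*(-⅕))) = -⅘ + 1/(√2*√(⅖)) = -⅘ + 1/(√2*(√10/5)) = -⅘ + 1/(2*√5/5) = -⅘ + 1*(√5/2) = -⅘ + √5/2 ≈ 0.31803)
d(H) - 311*159 = 8 - 311*159 = 8 - 49449 = -49441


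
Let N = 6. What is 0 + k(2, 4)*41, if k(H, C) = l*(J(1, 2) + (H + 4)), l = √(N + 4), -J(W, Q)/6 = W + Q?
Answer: -492*√10 ≈ -1555.8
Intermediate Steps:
J(W, Q) = -6*Q - 6*W (J(W, Q) = -6*(W + Q) = -6*(Q + W) = -6*Q - 6*W)
l = √10 (l = √(6 + 4) = √10 ≈ 3.1623)
k(H, C) = √10*(-14 + H) (k(H, C) = √10*((-6*2 - 6*1) + (H + 4)) = √10*((-12 - 6) + (4 + H)) = √10*(-18 + (4 + H)) = √10*(-14 + H))
0 + k(2, 4)*41 = 0 + (√10*(-14 + 2))*41 = 0 + (√10*(-12))*41 = 0 - 12*√10*41 = 0 - 492*√10 = -492*√10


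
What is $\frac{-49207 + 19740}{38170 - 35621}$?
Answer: $- \frac{29467}{2549} \approx -11.56$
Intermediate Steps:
$\frac{-49207 + 19740}{38170 - 35621} = - \frac{29467}{2549}$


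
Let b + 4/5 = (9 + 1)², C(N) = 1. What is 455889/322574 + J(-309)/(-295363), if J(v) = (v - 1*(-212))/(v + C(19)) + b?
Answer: 14808270595397/10480406679820 ≈ 1.4129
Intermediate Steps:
b = 496/5 (b = -⅘ + (9 + 1)² = -⅘ + 10² = -⅘ + 100 = 496/5 ≈ 99.200)
J(v) = 496/5 + (212 + v)/(1 + v) (J(v) = (v - 1*(-212))/(v + 1) + 496/5 = (v + 212)/(1 + v) + 496/5 = (212 + v)/(1 + v) + 496/5 = 496/5 + (212 + v)/(1 + v))
455889/322574 + J(-309)/(-295363) = 455889/322574 + ((1556 + 501*(-309))/(5*(1 - 309)))/(-295363) = 455889*(1/322574) + ((⅕)*(1556 - 154809)/(-308))*(-1/295363) = 65127/46082 + ((⅕)*(-1/308)*(-153253))*(-1/295363) = 65127/46082 + (153253/1540)*(-1/295363) = 65127/46082 - 153253/454859020 = 14808270595397/10480406679820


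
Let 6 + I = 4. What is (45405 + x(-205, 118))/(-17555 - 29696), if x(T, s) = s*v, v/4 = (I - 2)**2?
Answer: -52957/47251 ≈ -1.1208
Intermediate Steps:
I = -2 (I = -6 + 4 = -2)
v = 64 (v = 4*(-2 - 2)**2 = 4*(-4)**2 = 4*16 = 64)
x(T, s) = 64*s (x(T, s) = s*64 = 64*s)
(45405 + x(-205, 118))/(-17555 - 29696) = (45405 + 64*118)/(-17555 - 29696) = (45405 + 7552)/(-47251) = 52957*(-1/47251) = -52957/47251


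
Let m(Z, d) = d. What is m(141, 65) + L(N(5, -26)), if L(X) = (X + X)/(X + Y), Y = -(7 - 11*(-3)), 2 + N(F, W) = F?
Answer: 2399/37 ≈ 64.838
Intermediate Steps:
N(F, W) = -2 + F
Y = -40 (Y = -(7 + 33) = -1*40 = -40)
L(X) = 2*X/(-40 + X) (L(X) = (X + X)/(X - 40) = (2*X)/(-40 + X) = 2*X/(-40 + X))
m(141, 65) + L(N(5, -26)) = 65 + 2*(-2 + 5)/(-40 + (-2 + 5)) = 65 + 2*3/(-40 + 3) = 65 + 2*3/(-37) = 65 + 2*3*(-1/37) = 65 - 6/37 = 2399/37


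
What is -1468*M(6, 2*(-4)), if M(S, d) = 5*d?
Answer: 58720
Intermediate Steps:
-1468*M(6, 2*(-4)) = -7340*2*(-4) = -7340*(-8) = -1468*(-40) = 58720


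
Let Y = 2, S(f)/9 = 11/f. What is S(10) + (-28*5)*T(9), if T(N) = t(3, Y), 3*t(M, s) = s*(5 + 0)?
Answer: -13703/30 ≈ -456.77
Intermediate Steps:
S(f) = 99/f (S(f) = 9*(11/f) = 99/f)
t(M, s) = 5*s/3 (t(M, s) = (s*(5 + 0))/3 = (s*5)/3 = (5*s)/3 = 5*s/3)
T(N) = 10/3 (T(N) = (5/3)*2 = 10/3)
S(10) + (-28*5)*T(9) = 99/10 - 28*5*(10/3) = 99*(1/10) - 140*10/3 = 99/10 - 1400/3 = -13703/30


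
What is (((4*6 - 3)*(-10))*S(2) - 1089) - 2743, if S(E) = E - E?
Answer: -3832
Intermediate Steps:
S(E) = 0
(((4*6 - 3)*(-10))*S(2) - 1089) - 2743 = (((4*6 - 3)*(-10))*0 - 1089) - 2743 = (((24 - 3)*(-10))*0 - 1089) - 2743 = ((21*(-10))*0 - 1089) - 2743 = (-210*0 - 1089) - 2743 = (0 - 1089) - 2743 = -1089 - 2743 = -3832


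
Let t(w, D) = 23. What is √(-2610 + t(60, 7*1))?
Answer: I*√2587 ≈ 50.863*I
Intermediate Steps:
√(-2610 + t(60, 7*1)) = √(-2610 + 23) = √(-2587) = I*√2587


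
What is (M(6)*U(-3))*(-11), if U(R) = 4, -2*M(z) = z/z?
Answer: 22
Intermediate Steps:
M(z) = -1/2 (M(z) = -z/(2*z) = -1/2*1 = -1/2)
(M(6)*U(-3))*(-11) = -1/2*4*(-11) = -2*(-11) = 22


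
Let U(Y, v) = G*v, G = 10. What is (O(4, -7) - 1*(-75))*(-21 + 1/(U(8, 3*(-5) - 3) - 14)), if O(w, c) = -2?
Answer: -297475/194 ≈ -1533.4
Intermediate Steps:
U(Y, v) = 10*v
(O(4, -7) - 1*(-75))*(-21 + 1/(U(8, 3*(-5) - 3) - 14)) = (-2 - 1*(-75))*(-21 + 1/(10*(3*(-5) - 3) - 14)) = (-2 + 75)*(-21 + 1/(10*(-15 - 3) - 14)) = 73*(-21 + 1/(10*(-18) - 14)) = 73*(-21 + 1/(-180 - 14)) = 73*(-21 + 1/(-194)) = 73*(-21 - 1/194) = 73*(-4075/194) = -297475/194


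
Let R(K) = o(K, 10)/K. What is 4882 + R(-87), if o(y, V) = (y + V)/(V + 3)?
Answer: 5521619/1131 ≈ 4882.1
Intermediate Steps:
o(y, V) = (V + y)/(3 + V)
R(K) = (10/13 + K/13)/K (R(K) = ((10 + K)/(3 + 10))/K = ((10 + K)/13)/K = (10/13 + K/13)/K)
4882 + R(-87) = 4882 + (1/13)*(10 - 87)/(-87) = 4882 + (1/13)*(-1/87)*(-77) = 4882 + 77/1131 = 5521619/1131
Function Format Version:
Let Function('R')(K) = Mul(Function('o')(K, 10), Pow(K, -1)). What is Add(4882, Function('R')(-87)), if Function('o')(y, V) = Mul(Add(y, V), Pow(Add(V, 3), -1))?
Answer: Rational(5521619, 1131) ≈ 4882.1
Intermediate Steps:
Function('o')(y, V) = Mul(Pow(Add(3, V), -1), Add(V, y)) (Function('o')(y, V) = Mul(Add(V, y), Pow(Add(3, V), -1)) = Mul(Pow(Add(3, V), -1), Add(V, y)))
Function('R')(K) = Mul(Pow(K, -1), Add(Rational(10, 13), Mul(Rational(1, 13), K))) (Function('R')(K) = Mul(Mul(Pow(Add(3, 10), -1), Add(10, K)), Pow(K, -1)) = Mul(Mul(Pow(13, -1), Add(10, K)), Pow(K, -1)) = Mul(Mul(Rational(1, 13), Add(10, K)), Pow(K, -1)) = Mul(Add(Rational(10, 13), Mul(Rational(1, 13), K)), Pow(K, -1)) = Mul(Pow(K, -1), Add(Rational(10, 13), Mul(Rational(1, 13), K))))
Add(4882, Function('R')(-87)) = Add(4882, Mul(Rational(1, 13), Pow(-87, -1), Add(10, -87))) = Add(4882, Mul(Rational(1, 13), Rational(-1, 87), -77)) = Add(4882, Rational(77, 1131)) = Rational(5521619, 1131)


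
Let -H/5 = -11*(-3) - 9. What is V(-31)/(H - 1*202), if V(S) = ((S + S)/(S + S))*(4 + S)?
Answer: 27/322 ≈ 0.083851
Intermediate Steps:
H = -120 (H = -5*(-11*(-3) - 9) = -5*(33 - 9) = -5*24 = -120)
V(S) = 4 + S (V(S) = ((2*S)/((2*S)))*(4 + S) = ((2*S)*(1/(2*S)))*(4 + S) = 1*(4 + S) = 4 + S)
V(-31)/(H - 1*202) = (4 - 31)/(-120 - 1*202) = -27/(-120 - 202) = -27/(-322) = -27*(-1/322) = 27/322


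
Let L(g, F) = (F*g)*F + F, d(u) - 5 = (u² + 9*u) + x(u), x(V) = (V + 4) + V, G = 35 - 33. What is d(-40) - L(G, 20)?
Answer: 349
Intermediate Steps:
G = 2
x(V) = 4 + 2*V (x(V) = (4 + V) + V = 4 + 2*V)
d(u) = 9 + u² + 11*u (d(u) = 5 + ((u² + 9*u) + (4 + 2*u)) = 5 + (4 + u² + 11*u) = 9 + u² + 11*u)
L(g, F) = F + g*F² (L(g, F) = g*F² + F = F + g*F²)
d(-40) - L(G, 20) = (9 + (-40)² + 11*(-40)) - 20*(1 + 20*2) = (9 + 1600 - 440) - 20*(1 + 40) = 1169 - 20*41 = 1169 - 1*820 = 1169 - 820 = 349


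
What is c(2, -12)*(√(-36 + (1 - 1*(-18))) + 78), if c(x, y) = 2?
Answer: 156 + 2*I*√17 ≈ 156.0 + 8.2462*I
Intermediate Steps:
c(2, -12)*(√(-36 + (1 - 1*(-18))) + 78) = 2*(√(-36 + (1 - 1*(-18))) + 78) = 2*(√(-36 + (1 + 18)) + 78) = 2*(√(-36 + 19) + 78) = 2*(√(-17) + 78) = 2*(I*√17 + 78) = 2*(78 + I*√17) = 156 + 2*I*√17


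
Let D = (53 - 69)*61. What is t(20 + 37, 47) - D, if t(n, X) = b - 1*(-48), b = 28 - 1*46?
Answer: 1006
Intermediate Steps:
b = -18 (b = 28 - 46 = -18)
D = -976 (D = -16*61 = -976)
t(n, X) = 30 (t(n, X) = -18 - 1*(-48) = -18 + 48 = 30)
t(20 + 37, 47) - D = 30 - 1*(-976) = 30 + 976 = 1006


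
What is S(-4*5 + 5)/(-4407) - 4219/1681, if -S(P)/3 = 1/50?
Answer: -309883869/123469450 ≈ -2.5098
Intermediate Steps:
S(P) = -3/50
S(-4*5 + 5)/(-4407) - 4219/1681 = -3/50/(-4407) - 4219/1681 = -3/50*(-1/4407) - 4219*1/1681 = 1/73450 - 4219/1681 = -309883869/123469450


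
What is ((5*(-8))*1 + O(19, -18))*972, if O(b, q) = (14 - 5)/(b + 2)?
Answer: -269244/7 ≈ -38463.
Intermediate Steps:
O(b, q) = 9/(2 + b)
((5*(-8))*1 + O(19, -18))*972 = ((5*(-8))*1 + 9/(2 + 19))*972 = (-40*1 + 9/21)*972 = (-40 + 9*(1/21))*972 = (-40 + 3/7)*972 = -277/7*972 = -269244/7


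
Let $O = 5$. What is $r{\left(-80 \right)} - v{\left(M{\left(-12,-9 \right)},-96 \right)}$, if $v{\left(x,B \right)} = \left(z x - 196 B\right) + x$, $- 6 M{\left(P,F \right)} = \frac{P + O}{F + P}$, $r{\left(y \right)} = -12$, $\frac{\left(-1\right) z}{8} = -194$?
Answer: $- \frac{337351}{18} \approx -18742.0$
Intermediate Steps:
$z = 1552$ ($z = \left(-8\right) \left(-194\right) = 1552$)
$M{\left(P,F \right)} = - \frac{5 + P}{6 \left(F + P\right)}$ ($M{\left(P,F \right)} = - \frac{\left(P + 5\right) \frac{1}{F + P}}{6} = - \frac{\left(5 + P\right) \frac{1}{F + P}}{6} = - \frac{\frac{1}{F + P} \left(5 + P\right)}{6} = - \frac{5 + P}{6 \left(F + P\right)}$)
$v{\left(x,B \right)} = - 196 B + 1553 x$ ($v{\left(x,B \right)} = \left(1552 x - 196 B\right) + x = \left(- 196 B + 1552 x\right) + x = - 196 B + 1553 x$)
$r{\left(-80 \right)} - v{\left(M{\left(-12,-9 \right)},-96 \right)} = -12 - \left(\left(-196\right) \left(-96\right) + 1553 \frac{-5 - -12}{6 \left(-9 - 12\right)}\right) = -12 - \left(18816 + 1553 \frac{-5 + 12}{6 \left(-21\right)}\right) = -12 - \left(18816 + 1553 \cdot \frac{1}{6} \left(- \frac{1}{21}\right) 7\right) = -12 - \left(18816 + 1553 \left(- \frac{1}{18}\right)\right) = -12 - \left(18816 - \frac{1553}{18}\right) = -12 - \frac{337135}{18} = - \frac{337351}{18}$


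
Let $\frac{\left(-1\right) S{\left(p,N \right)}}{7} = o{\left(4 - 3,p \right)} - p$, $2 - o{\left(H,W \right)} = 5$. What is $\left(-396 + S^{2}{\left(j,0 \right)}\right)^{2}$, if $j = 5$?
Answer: $7507600$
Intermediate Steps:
$o{\left(H,W \right)} = -3$ ($o{\left(H,W \right)} = 2 - 5 = -3$)
$S{\left(p,N \right)} = 21 + 7 p$ ($S{\left(p,N \right)} = - 7 \left(-3 - p\right) = 21 + 7 p$)
$\left(-396 + S^{2}{\left(j,0 \right)}\right)^{2} = \left(-396 + \left(21 + 7 \cdot 5\right)^{2}\right)^{2} = \left(-396 + \left(21 + 35\right)^{2}\right)^{2} = \left(-396 + 56^{2}\right)^{2} = \left(-396 + 3136\right)^{2} = 2740^{2} = 7507600$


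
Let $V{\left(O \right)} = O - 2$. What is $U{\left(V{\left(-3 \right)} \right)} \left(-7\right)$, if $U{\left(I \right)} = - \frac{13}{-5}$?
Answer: $- \frac{91}{5} \approx -18.2$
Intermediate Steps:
$V{\left(O \right)} = -2 + O$ ($V{\left(O \right)} = O - 2 = -2 + O$)
$U{\left(I \right)} = \frac{13}{5}$ ($U{\left(I \right)} = \left(-13\right) \left(- \frac{1}{5}\right) = \frac{13}{5}$)
$U{\left(V{\left(-3 \right)} \right)} \left(-7\right) = \frac{13}{5} \left(-7\right) = - \frac{91}{5}$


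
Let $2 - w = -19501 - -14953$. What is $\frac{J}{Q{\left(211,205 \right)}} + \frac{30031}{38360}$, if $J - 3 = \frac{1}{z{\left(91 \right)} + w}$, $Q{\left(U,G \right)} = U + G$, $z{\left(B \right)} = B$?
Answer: $\frac{18658691}{23616060} \approx 0.79008$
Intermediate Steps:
$Q{\left(U,G \right)} = G + U$
$w = 4550$ ($w = 2 - \left(-19501 - -14953\right) = 2 - \left(-19501 + 14953\right) = 2 - -4548 = 2 + 4548 = 4550$)
$J = \frac{13924}{4641}$ ($J = 3 + \frac{1}{91 + 4550} = 3 + \frac{1}{4641} = \frac{13924}{4641} \approx 3.0002$)
$\frac{J}{Q{\left(211,205 \right)}} + \frac{30031}{38360} = \frac{13924}{4641 \left(205 + 211\right)} + \frac{30031}{38360} = \frac{13924}{4641 \cdot 416} + 30031 \cdot \frac{1}{38360} = \frac{13924}{4641} \cdot \frac{1}{416} + \frac{30031}{38360} = \frac{3481}{482664} + \frac{30031}{38360} = \frac{18658691}{23616060}$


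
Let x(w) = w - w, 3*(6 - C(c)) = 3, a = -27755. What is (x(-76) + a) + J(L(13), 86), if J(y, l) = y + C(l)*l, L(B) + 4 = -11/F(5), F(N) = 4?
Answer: -109327/4 ≈ -27332.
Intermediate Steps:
C(c) = 5 (C(c) = 6 - ⅓*3 = 6 - 1 = 5)
L(B) = -27/4 (L(B) = -4 - 11/4 = -27/4)
J(y, l) = y + 5*l
x(w) = 0
(x(-76) + a) + J(L(13), 86) = (0 - 27755) + (-27/4 + 5*86) = -27755 + (-27/4 + 430) = -27755 + 1693/4 = -109327/4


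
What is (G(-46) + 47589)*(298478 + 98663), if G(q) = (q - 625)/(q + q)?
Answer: 75609758353/4 ≈ 1.8902e+10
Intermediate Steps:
G(q) = (-625 + q)/(2*q) (G(q) = (-625 + q)/((2*q)) = (-625 + q)*(1/(2*q)) = (-625 + q)/(2*q))
(G(-46) + 47589)*(298478 + 98663) = ((½)*(-625 - 46)/(-46) + 47589)*(298478 + 98663) = ((½)*(-1/46)*(-671) + 47589)*397141 = (671/92 + 47589)*397141 = (4378859/92)*397141 = 75609758353/4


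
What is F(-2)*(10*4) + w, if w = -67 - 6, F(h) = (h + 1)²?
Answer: -33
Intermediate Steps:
F(h) = (1 + h)²
w = -73
F(-2)*(10*4) + w = (1 - 2)²*(10*4) - 73 = (-1)²*40 - 73 = 1*40 - 73 = 40 - 73 = -33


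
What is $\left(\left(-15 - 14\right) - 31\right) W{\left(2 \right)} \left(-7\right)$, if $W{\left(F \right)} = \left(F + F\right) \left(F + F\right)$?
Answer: $6720$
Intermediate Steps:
$W{\left(F \right)} = 4 F^{2}$ ($W{\left(F \right)} = 2 F 2 F = 4 F^{2}$)
$\left(\left(-15 - 14\right) - 31\right) W{\left(2 \right)} \left(-7\right) = \left(\left(-15 - 14\right) - 31\right) 4 \cdot 2^{2} \left(-7\right) = \left(-29 - 31\right) 4 \cdot 4 \left(-7\right) = \left(-60\right) 16 \left(-7\right) = \left(-960\right) \left(-7\right) = 6720$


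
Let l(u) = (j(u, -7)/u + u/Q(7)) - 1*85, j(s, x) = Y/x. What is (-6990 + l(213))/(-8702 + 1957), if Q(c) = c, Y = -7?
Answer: 10503449/10056795 ≈ 1.0444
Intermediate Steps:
j(s, x) = -7/x
l(u) = -85 + 1/u + u/7 (l(u) = ((-7/(-7))/u + u/7) - 1*85 = ((-7*(-1/7))/u + u*(1/7)) - 85 = (1/u + u/7) - 85 = -85 + 1/u + u/7)
(-6990 + l(213))/(-8702 + 1957) = (-6990 + (-85 + 1/213 + (1/7)*213))/(-8702 + 1957) = (-6990 + (-85 + 1/213 + 213/7))/(-6745) = (-6990 - 81359/1491)*(-1/6745) = -10503449/1491*(-1/6745) = 10503449/10056795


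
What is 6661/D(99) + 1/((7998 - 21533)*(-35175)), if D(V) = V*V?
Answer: 1057086548642/1555397872875 ≈ 0.67962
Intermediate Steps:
D(V) = V²
6661/D(99) + 1/((7998 - 21533)*(-35175)) = 6661/(99²) + 1/((7998 - 21533)*(-35175)) = 6661/9801 - 1/35175/(-13535) = 6661*(1/9801) - 1/13535*(-1/35175) = 6661/9801 + 1/476093625 = 1057086548642/1555397872875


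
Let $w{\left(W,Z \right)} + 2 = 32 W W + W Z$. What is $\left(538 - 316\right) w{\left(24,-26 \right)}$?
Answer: $3952932$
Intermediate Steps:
$w{\left(W,Z \right)} = -2 + 32 W^{2} + W Z$ ($w{\left(W,Z \right)} = -2 + \left(32 W W + W Z\right) = -2 + \left(32 W^{2} + W Z\right) = -2 + 32 W^{2} + W Z$)
$\left(538 - 316\right) w{\left(24,-26 \right)} = \left(538 - 316\right) \left(-2 + 32 \cdot 24^{2} + 24 \left(-26\right)\right) = 222 \left(-2 + 32 \cdot 576 - 624\right) = 222 \left(-2 + 18432 - 624\right) = 222 \cdot 17806 = 3952932$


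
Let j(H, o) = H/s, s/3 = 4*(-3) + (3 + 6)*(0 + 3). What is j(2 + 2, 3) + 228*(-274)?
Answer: -2811236/45 ≈ -62472.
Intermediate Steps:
s = 45 (s = 3*(4*(-3) + (3 + 6)*(0 + 3)) = 3*(-12 + 9*3) = 3*(-12 + 27) = 3*15 = 45)
j(H, o) = H/45
j(2 + 2, 3) + 228*(-274) = (2 + 2)/45 + 228*(-274) = (1/45)*4 - 62472 = 4/45 - 62472 = -2811236/45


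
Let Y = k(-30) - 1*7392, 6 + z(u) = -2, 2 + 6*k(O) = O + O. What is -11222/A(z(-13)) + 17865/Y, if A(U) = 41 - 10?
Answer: -8092529/22207 ≈ -364.41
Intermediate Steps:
k(O) = -1/3 + O/3 (k(O) = -1/3 + (O + O)/6 = -1/3 + (2*O)/6 = -1/3 + O/3)
z(u) = -8 (z(u) = -6 - 2 = -8)
Y = -22207/3 (Y = (-1/3 + (1/3)*(-30)) - 1*7392 = (-1/3 - 10) - 7392 = -31/3 - 7392 = -22207/3 ≈ -7402.3)
A(U) = 31
-11222/A(z(-13)) + 17865/Y = -11222/31 + 17865/(-22207/3) = -11222*1/31 + 17865*(-3/22207) = -362 - 53595/22207 = -8092529/22207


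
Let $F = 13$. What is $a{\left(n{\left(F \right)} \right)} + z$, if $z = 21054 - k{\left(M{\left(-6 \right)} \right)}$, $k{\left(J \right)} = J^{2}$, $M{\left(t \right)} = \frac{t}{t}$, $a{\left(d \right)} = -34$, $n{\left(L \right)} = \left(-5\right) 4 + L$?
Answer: $21019$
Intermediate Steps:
$n{\left(L \right)} = -20 + L$
$M{\left(t \right)} = 1$
$z = 21053$ ($z = 21054 - 1^{2} = 21054 - 1 = 21053$)
$a{\left(n{\left(F \right)} \right)} + z = -34 + 21053 = 21019$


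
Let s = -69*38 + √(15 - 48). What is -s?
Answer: 2622 - I*√33 ≈ 2622.0 - 5.7446*I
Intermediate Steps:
s = -2622 + I*√33 (s = -2622 + √(-33) = -2622 + I*√33 ≈ -2622.0 + 5.7446*I)
-s = -(-2622 + I*√33) = 2622 - I*√33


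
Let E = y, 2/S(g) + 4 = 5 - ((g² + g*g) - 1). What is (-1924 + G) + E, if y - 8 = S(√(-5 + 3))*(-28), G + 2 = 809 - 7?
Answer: -3376/3 ≈ -1125.3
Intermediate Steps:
G = 800 (G = -2 + (809 - 7) = -2 + 802 = 800)
S(g) = 2/(2 - 2*g²) (S(g) = 2/(-4 + (5 - ((g² + g*g) - 1))) = 2/(-4 + (5 - ((g² + g²) - 1))) = 2/(-4 + (5 - (2*g² - 1))) = 2/(-4 + (5 - (-1 + 2*g²))) = 2/(-4 + (5 + (1 - 2*g²))) = 2/(-4 + (6 - 2*g²)) = 2/(2 - 2*g²))
y = -4/3 (y = 8 - 1/(-1 + (√(-5 + 3))²)*(-28) = 8 - 1/(-1 + (√(-2))²)*(-28) = 8 - 1/(-1 + (I*√2)²)*(-28) = 8 - 1/(-1 - 2)*(-28) = 8 - 1/(-3)*(-28) = 8 - 1*(-⅓)*(-28) = 8 + (⅓)*(-28) = 8 - 28/3 = -4/3 ≈ -1.3333)
E = -4/3 ≈ -1.3333
(-1924 + G) + E = (-1924 + 800) - 4/3 = -1124 - 4/3 = -3376/3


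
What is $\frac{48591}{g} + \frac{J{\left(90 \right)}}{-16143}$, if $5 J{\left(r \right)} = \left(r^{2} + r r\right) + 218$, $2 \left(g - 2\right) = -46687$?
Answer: $- \frac{106302304}{46518745} \approx -2.2851$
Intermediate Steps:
$g = - \frac{46683}{2}$ ($g = 2 + \frac{1}{2} \left(-46687\right) = 2 - \frac{46687}{2} = - \frac{46683}{2} \approx -23342.0$)
$J{\left(r \right)} = \frac{218}{5} + \frac{2 r^{2}}{5}$ ($J{\left(r \right)} = \frac{\left(r^{2} + r r\right) + 218}{5} = \frac{\left(r^{2} + r^{2}\right) + 218}{5} = \frac{2 r^{2} + 218}{5} = \frac{218 + 2 r^{2}}{5} = \frac{218}{5} + \frac{2 r^{2}}{5}$)
$\frac{48591}{g} + \frac{J{\left(90 \right)}}{-16143} = \frac{48591}{- \frac{46683}{2}} + \frac{\frac{218}{5} + \frac{2 \cdot 90^{2}}{5}}{-16143} = 48591 \left(- \frac{2}{46683}\right) + \left(\frac{218}{5} + \frac{2}{5} \cdot 8100\right) \left(- \frac{1}{16143}\right) = - \frac{10798}{5187} + \left(\frac{218}{5} + 3240\right) \left(- \frac{1}{16143}\right) = - \frac{10798}{5187} + \frac{16418}{5} \left(- \frac{1}{16143}\right) = - \frac{10798}{5187} - \frac{16418}{80715} = - \frac{106302304}{46518745}$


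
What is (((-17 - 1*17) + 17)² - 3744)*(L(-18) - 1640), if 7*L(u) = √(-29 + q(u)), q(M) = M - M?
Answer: 5666200 - 3455*I*√29/7 ≈ 5.6662e+6 - 2658.0*I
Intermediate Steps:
q(M) = 0
L(u) = I*√29/7 (L(u) = √(-29 + 0)/7 = √(-29)/7 = (I*√29)/7 = I*√29/7)
(((-17 - 1*17) + 17)² - 3744)*(L(-18) - 1640) = (((-17 - 1*17) + 17)² - 3744)*(I*√29/7 - 1640) = (((-17 - 17) + 17)² - 3744)*(-1640 + I*√29/7) = ((-34 + 17)² - 3744)*(-1640 + I*√29/7) = ((-17)² - 3744)*(-1640 + I*√29/7) = (289 - 3744)*(-1640 + I*√29/7) = -3455*(-1640 + I*√29/7) = 5666200 - 3455*I*√29/7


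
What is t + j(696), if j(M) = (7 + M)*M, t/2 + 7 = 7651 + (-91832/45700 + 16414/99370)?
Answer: 57284208048298/113530225 ≈ 5.0457e+5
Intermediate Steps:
t = 1735231318498/113530225 (t = -14 + 2*(7651 + (-91832/45700 + 16414/99370)) = -14 + 2*(7651 + (-91832*1/45700 + 16414*(1/99370))) = -14 + 2*(7651 + (-22958/11425 + 8207/49685)) = -14 + 2*(7651 - 209380651/113530225) = -14 + 2*(868410370824/113530225) = -14 + 1736820741648/113530225 = 1735231318498/113530225 ≈ 15284.)
j(M) = M*(7 + M)
t + j(696) = 1735231318498/113530225 + 696*(7 + 696) = 1735231318498/113530225 + 696*703 = 1735231318498/113530225 + 489288 = 57284208048298/113530225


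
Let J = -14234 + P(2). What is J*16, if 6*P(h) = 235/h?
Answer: -682292/3 ≈ -2.2743e+5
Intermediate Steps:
P(h) = 235/(6*h) (P(h) = (235/h)/6 = 235/(6*h))
J = -170573/12 (J = -14234 + (235/6)/2 = -14234 + (235/6)*(½) = -14234 + 235/12 = -170573/12 ≈ -14214.)
J*16 = -170573/12*16 = -682292/3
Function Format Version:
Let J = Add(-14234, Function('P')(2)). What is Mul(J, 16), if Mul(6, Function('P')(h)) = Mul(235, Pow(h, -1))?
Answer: Rational(-682292, 3) ≈ -2.2743e+5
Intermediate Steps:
Function('P')(h) = Mul(Rational(235, 6), Pow(h, -1)) (Function('P')(h) = Mul(Rational(1, 6), Mul(235, Pow(h, -1))) = Mul(Rational(235, 6), Pow(h, -1)))
J = Rational(-170573, 12) (J = Add(-14234, Mul(Rational(235, 6), Pow(2, -1))) = Add(-14234, Mul(Rational(235, 6), Rational(1, 2))) = Add(-14234, Rational(235, 12)) = Rational(-170573, 12) ≈ -14214.)
Mul(J, 16) = Mul(Rational(-170573, 12), 16) = Rational(-682292, 3)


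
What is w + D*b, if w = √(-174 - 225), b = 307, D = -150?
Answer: -46050 + I*√399 ≈ -46050.0 + 19.975*I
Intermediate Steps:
w = I*√399 (w = √(-399) = I*√399 ≈ 19.975*I)
w + D*b = I*√399 - 150*307 = I*√399 - 46050 = -46050 + I*√399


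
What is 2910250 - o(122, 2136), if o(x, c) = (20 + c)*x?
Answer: 2647218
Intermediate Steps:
o(x, c) = x*(20 + c)
2910250 - o(122, 2136) = 2910250 - 122*(20 + 2136) = 2910250 - 122*2156 = 2910250 - 1*263032 = 2910250 - 263032 = 2647218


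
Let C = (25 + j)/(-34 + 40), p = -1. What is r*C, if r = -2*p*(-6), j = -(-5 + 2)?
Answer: -56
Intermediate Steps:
j = 3 (j = -1*(-3) = 3)
r = -12 (r = -2*(-1)*(-6) = 2*(-6) = -12)
C = 14/3 (C = (25 + 3)/(-34 + 40) = 28/6 = 28*(1/6) = 14/3 ≈ 4.6667)
r*C = -12*14/3 = -56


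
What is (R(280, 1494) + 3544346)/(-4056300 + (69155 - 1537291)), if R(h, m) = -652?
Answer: -1771847/2762218 ≈ -0.64146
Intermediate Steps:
(R(280, 1494) + 3544346)/(-4056300 + (69155 - 1537291)) = (-652 + 3544346)/(-4056300 + (69155 - 1537291)) = 3543694/(-4056300 - 1468136) = 3543694/(-5524436) = 3543694*(-1/5524436) = -1771847/2762218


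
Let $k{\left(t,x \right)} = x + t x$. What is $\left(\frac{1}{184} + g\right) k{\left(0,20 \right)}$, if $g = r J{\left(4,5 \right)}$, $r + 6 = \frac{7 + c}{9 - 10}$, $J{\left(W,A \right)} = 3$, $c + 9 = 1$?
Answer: $- \frac{13795}{46} \approx -299.89$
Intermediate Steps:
$c = -8$ ($c = -9 + 1 = -8$)
$r = -5$ ($r = -6 + \frac{7 - 8}{9 - 10} = -6 - \frac{1}{-1} = -6 - -1 = -6 + 1 = -5$)
$g = -15$ ($g = \left(-5\right) 3 = -15$)
$\left(\frac{1}{184} + g\right) k{\left(0,20 \right)} = \left(\frac{1}{184} - 15\right) 20 \left(1 + 0\right) = \left(\frac{1}{184} - 15\right) 20 \cdot 1 = \left(- \frac{2759}{184}\right) 20 = - \frac{13795}{46}$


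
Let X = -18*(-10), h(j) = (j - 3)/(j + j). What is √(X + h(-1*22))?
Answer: √87395/22 ≈ 13.438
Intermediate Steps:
h(j) = (-3 + j)/(2*j) (h(j) = (-3 + j)/((2*j)) = (-3 + j)*(1/(2*j)) = (-3 + j)/(2*j))
X = 180
√(X + h(-1*22)) = √(180 + (-3 - 1*22)/(2*((-1*22)))) = √(180 + (½)*(-3 - 22)/(-22)) = √(180 + (½)*(-1/22)*(-25)) = √(180 + 25/44) = √(7945/44) = √87395/22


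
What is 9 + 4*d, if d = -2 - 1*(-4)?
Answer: 17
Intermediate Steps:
d = 2 (d = -2 + 4 = 2)
9 + 4*d = 9 + 4*2 = 9 + 8 = 17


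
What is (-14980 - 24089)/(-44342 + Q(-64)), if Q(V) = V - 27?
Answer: 4341/4937 ≈ 0.87928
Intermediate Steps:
Q(V) = -27 + V
(-14980 - 24089)/(-44342 + Q(-64)) = (-14980 - 24089)/(-44342 + (-27 - 64)) = -39069/(-44342 - 91) = -39069/(-44433) = -39069*(-1/44433) = 4341/4937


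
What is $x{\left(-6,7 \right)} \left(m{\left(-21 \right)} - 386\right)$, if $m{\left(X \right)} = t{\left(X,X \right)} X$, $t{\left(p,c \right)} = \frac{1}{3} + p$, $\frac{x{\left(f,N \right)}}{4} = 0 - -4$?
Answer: $768$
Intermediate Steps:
$x{\left(f,N \right)} = 16$ ($x{\left(f,N \right)} = 4 \left(0 - -4\right) = 4 \left(0 + 4\right) = 4 \cdot 4 = 16$)
$t{\left(p,c \right)} = \frac{1}{3} + p$
$m{\left(X \right)} = X \left(\frac{1}{3} + X\right)$ ($m{\left(X \right)} = \left(\frac{1}{3} + X\right) X = X \left(\frac{1}{3} + X\right)$)
$x{\left(-6,7 \right)} \left(m{\left(-21 \right)} - 386\right) = 16 \left(- 21 \left(\frac{1}{3} - 21\right) - 386\right) = 16 \left(\left(-21\right) \left(- \frac{62}{3}\right) - 386\right) = 16 \left(434 - 386\right) = 16 \cdot 48 = 768$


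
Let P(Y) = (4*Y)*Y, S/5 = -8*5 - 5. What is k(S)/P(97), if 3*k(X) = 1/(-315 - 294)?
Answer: -1/68760972 ≈ -1.4543e-8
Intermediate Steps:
S = -225 (S = 5*(-8*5 - 5) = 5*(-40 - 5) = 5*(-45) = -225)
P(Y) = 4*Y**2
k(X) = -1/1827 (k(X) = 1/(3*(-315 - 294)) = (1/3)/(-609) = (1/3)*(-1/609) = -1/1827)
k(S)/P(97) = -1/(1827*(4*97**2)) = -1/(1827*(4*9409)) = -1/1827/37636 = -1/1827*1/37636 = -1/68760972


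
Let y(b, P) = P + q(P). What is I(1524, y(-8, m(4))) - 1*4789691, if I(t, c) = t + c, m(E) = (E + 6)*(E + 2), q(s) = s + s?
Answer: -4787987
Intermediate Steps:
q(s) = 2*s
m(E) = (2 + E)*(6 + E) (m(E) = (6 + E)*(2 + E) = (2 + E)*(6 + E))
y(b, P) = 3*P (y(b, P) = P + 2*P = 3*P)
I(t, c) = c + t
I(1524, y(-8, m(4))) - 1*4789691 = (3*(12 + 4**2 + 8*4) + 1524) - 1*4789691 = (3*(12 + 16 + 32) + 1524) - 4789691 = (3*60 + 1524) - 4789691 = (180 + 1524) - 4789691 = 1704 - 4789691 = -4787987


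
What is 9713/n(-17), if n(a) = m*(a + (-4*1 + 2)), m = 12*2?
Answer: -9713/456 ≈ -21.300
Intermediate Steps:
m = 24
n(a) = -48 + 24*a (n(a) = 24*(a + (-4*1 + 2)) = 24*(a + (-4 + 2)) = 24*(a - 2) = 24*(-2 + a) = -48 + 24*a)
9713/n(-17) = 9713/(-48 + 24*(-17)) = 9713/(-48 - 408) = 9713/(-456) = 9713*(-1/456) = -9713/456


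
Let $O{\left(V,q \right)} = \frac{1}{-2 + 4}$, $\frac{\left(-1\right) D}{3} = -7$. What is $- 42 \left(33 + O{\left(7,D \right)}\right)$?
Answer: $-1407$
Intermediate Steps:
$D = 21$ ($D = \left(-3\right) \left(-7\right) = 21$)
$O{\left(V,q \right)} = \frac{1}{2}$
$- 42 \left(33 + O{\left(7,D \right)}\right) = - 42 \left(33 + \frac{1}{2}\right) = \left(-42\right) \frac{67}{2} = -1407$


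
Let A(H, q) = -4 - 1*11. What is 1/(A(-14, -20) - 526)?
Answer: -1/541 ≈ -0.0018484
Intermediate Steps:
A(H, q) = -15 (A(H, q) = -4 - 11 = -15)
1/(A(-14, -20) - 526) = 1/(-15 - 526) = 1/(-541) = -1/541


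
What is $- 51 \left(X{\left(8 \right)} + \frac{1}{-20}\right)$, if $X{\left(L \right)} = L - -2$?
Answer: $- \frac{10149}{20} \approx -507.45$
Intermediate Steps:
$X{\left(L \right)} = 2 + L$ ($X{\left(L \right)} = L + 2 = 2 + L$)
$- 51 \left(X{\left(8 \right)} + \frac{1}{-20}\right) = - 51 \left(\left(2 + 8\right) + \frac{1}{-20}\right) = - 51 \left(10 - \frac{1}{20}\right) = \left(-51\right) \frac{199}{20} = - \frac{10149}{20}$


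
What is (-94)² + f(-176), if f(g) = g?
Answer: 8660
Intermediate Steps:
(-94)² + f(-176) = (-94)² - 176 = 8836 - 176 = 8660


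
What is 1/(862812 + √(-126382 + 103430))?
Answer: 215703/186111142574 - I*√5738/372222285148 ≈ 1.159e-6 - 2.0351e-10*I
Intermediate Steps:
1/(862812 + √(-126382 + 103430)) = 1/(862812 + √(-22952)) = 1/(862812 + 2*I*√5738)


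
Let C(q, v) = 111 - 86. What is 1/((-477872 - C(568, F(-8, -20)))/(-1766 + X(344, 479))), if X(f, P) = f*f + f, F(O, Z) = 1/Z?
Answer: -2386/9753 ≈ -0.24464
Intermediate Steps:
C(q, v) = 25
X(f, P) = f + f**2 (X(f, P) = f**2 + f = f + f**2)
1/((-477872 - C(568, F(-8, -20)))/(-1766 + X(344, 479))) = 1/((-477872 - 1*25)/(-1766 + 344*(1 + 344))) = 1/((-477872 - 25)/(-1766 + 344*345)) = 1/(-477897/(-1766 + 118680)) = 1/(-477897/116914) = 1/(-477897*1/116914) = 1/(-9753/2386) = -2386/9753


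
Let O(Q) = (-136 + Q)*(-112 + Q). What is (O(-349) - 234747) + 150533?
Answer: 139371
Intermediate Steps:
(O(-349) - 234747) + 150533 = ((15232 + (-349)² - 248*(-349)) - 234747) + 150533 = ((15232 + 121801 + 86552) - 234747) + 150533 = (223585 - 234747) + 150533 = -11162 + 150533 = 139371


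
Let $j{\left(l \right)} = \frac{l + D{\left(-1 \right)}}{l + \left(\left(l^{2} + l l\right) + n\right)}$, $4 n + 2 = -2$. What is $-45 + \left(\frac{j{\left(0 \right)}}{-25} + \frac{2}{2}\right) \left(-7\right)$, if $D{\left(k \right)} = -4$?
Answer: $- \frac{1272}{25} \approx -50.88$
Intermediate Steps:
$n = -1$ ($n = - \frac{1}{2} + \frac{1}{4} \left(-2\right) = - \frac{1}{2} - \frac{1}{2} = -1$)
$j{\left(l \right)} = \frac{-4 + l}{-1 + l + 2 l^{2}}$ ($j{\left(l \right)} = \frac{l - 4}{l - \left(1 - l^{2} - l l\right)} = \frac{-4 + l}{l + \left(\left(l^{2} + l^{2}\right) - 1\right)} = \frac{-4 + l}{l + \left(2 l^{2} - 1\right)} = \frac{-4 + l}{l + \left(-1 + 2 l^{2}\right)} = \frac{-4 + l}{-1 + l + 2 l^{2}}$)
$-45 + \left(\frac{j{\left(0 \right)}}{-25} + \frac{2}{2}\right) \left(-7\right) = -45 + \left(\frac{\frac{1}{-1 + 0 + 2 \cdot 0^{2}} \left(-4 + 0\right)}{-25} + \frac{2}{2}\right) \left(-7\right) = -45 + \left(\frac{1}{-1 + 0 + 2 \cdot 0} \left(-4\right) \left(- \frac{1}{25}\right) + 2 \cdot \frac{1}{2}\right) \left(-7\right) = -45 + \left(\frac{1}{-1 + 0 + 0} \left(-4\right) \left(- \frac{1}{25}\right) + 1\right) \left(-7\right) = -45 + \left(\frac{1}{-1} \left(-4\right) \left(- \frac{1}{25}\right) + 1\right) \left(-7\right) = -45 + \left(\left(-1\right) \left(-4\right) \left(- \frac{1}{25}\right) + 1\right) \left(-7\right) = -45 + \left(4 \left(- \frac{1}{25}\right) + 1\right) \left(-7\right) = -45 + \left(- \frac{4}{25} + 1\right) \left(-7\right) = -45 + \frac{21}{25} \left(-7\right) = -45 - \frac{147}{25} = - \frac{1272}{25}$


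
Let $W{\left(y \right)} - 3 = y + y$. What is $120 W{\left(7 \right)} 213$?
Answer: $434520$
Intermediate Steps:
$W{\left(y \right)} = 3 + 2 y$ ($W{\left(y \right)} = 3 + \left(y + y\right) = 3 + 2 y$)
$120 W{\left(7 \right)} 213 = 120 \left(3 + 2 \cdot 7\right) 213 = 120 \left(3 + 14\right) 213 = 120 \cdot 17 \cdot 213 = 2040 \cdot 213 = 434520$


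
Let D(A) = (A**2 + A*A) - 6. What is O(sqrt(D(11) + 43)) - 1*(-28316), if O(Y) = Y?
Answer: 28316 + 3*sqrt(31) ≈ 28333.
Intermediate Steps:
D(A) = -6 + 2*A**2 (D(A) = (A**2 + A**2) - 6 = 2*A**2 - 6 = -6 + 2*A**2)
O(sqrt(D(11) + 43)) - 1*(-28316) = sqrt((-6 + 2*11**2) + 43) - 1*(-28316) = sqrt((-6 + 2*121) + 43) + 28316 = sqrt((-6 + 242) + 43) + 28316 = sqrt(236 + 43) + 28316 = sqrt(279) + 28316 = 3*sqrt(31) + 28316 = 28316 + 3*sqrt(31)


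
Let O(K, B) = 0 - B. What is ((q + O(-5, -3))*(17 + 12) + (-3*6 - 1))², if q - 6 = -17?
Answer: 63001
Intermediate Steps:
q = -11 (q = 6 - 17 = -11)
O(K, B) = -B
((q + O(-5, -3))*(17 + 12) + (-3*6 - 1))² = ((-11 - 1*(-3))*(17 + 12) + (-3*6 - 1))² = ((-11 + 3)*29 + (-18 - 1))² = (-8*29 - 19)² = (-232 - 19)² = (-251)² = 63001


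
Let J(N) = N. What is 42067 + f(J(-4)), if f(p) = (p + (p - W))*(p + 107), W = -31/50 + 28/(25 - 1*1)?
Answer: 3089002/75 ≈ 41187.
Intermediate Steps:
W = 41/75 (W = -31*1/50 + 28/(25 - 1) = -31/50 + 28/24 = -31/50 + 28*(1/24) = -31/50 + 7/6 = 41/75 ≈ 0.54667)
f(p) = (107 + p)*(-41/75 + 2*p) (f(p) = (p + (p - 1*41/75))*(p + 107) = (p + (p - 41/75))*(107 + p) = (p + (-41/75 + p))*(107 + p) = (-41/75 + 2*p)*(107 + p) = (107 + p)*(-41/75 + 2*p))
42067 + f(J(-4)) = 42067 + (-4387/75 + 2*(-4)² + (16009/75)*(-4)) = 42067 + (-4387/75 + 2*16 - 64036/75) = 42067 + (-4387/75 + 32 - 64036/75) = 42067 - 66023/75 = 3089002/75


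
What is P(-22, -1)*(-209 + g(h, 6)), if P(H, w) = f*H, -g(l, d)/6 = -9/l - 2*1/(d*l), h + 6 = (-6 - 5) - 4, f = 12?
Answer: 55880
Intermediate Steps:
h = -21 (h = -6 + ((-6 - 5) - 4) = -6 + (-11 - 4) = -6 - 15 = -21)
g(l, d) = 54/l + 12/(d*l) (g(l, d) = -6*(-9/l - 2*1/(d*l)) = -6*(-9/l - 2/(d*l)) = 54/l + 12/(d*l))
P(H, w) = 12*H
P(-22, -1)*(-209 + g(h, 6)) = (12*(-22))*(-209 + 6*(2 + 9*6)/(6*(-21))) = -264*(-209 + 6*(1/6)*(-1/21)*(2 + 54)) = -264*(-209 + 6*(1/6)*(-1/21)*56) = -264*(-209 - 8/3) = -264*(-635/3) = 55880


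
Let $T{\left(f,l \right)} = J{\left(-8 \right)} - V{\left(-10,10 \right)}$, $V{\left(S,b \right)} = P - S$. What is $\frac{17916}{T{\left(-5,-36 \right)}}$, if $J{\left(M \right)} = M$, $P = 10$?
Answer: $- \frac{4479}{7} \approx -639.86$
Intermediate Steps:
$V{\left(S,b \right)} = 10 - S$
$T{\left(f,l \right)} = -28$ ($T{\left(f,l \right)} = -8 - \left(10 - -10\right) = -8 - \left(10 + 10\right) = -8 - 20 = -28$)
$\frac{17916}{T{\left(-5,-36 \right)}} = \frac{17916}{-28} = 17916 \left(- \frac{1}{28}\right) = - \frac{4479}{7}$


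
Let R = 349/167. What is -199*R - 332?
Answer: -124895/167 ≈ -747.87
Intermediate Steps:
R = 349/167 (R = 349*(1/167) = 349/167 ≈ 2.0898)
-199*R - 332 = -199*349/167 - 332 = -69451/167 - 332 = -124895/167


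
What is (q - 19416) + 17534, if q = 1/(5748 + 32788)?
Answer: -72524751/38536 ≈ -1882.0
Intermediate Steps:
q = 1/38536 ≈ 2.5950e-5
(q - 19416) + 17534 = (1/38536 - 19416) + 17534 = -748214975/38536 + 17534 = -72524751/38536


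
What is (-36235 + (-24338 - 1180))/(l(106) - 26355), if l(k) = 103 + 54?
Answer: 61753/26198 ≈ 2.3572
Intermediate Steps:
l(k) = 157
(-36235 + (-24338 - 1180))/(l(106) - 26355) = (-36235 + (-24338 - 1180))/(157 - 26355) = (-36235 - 25518)/(-26198) = -61753*(-1/26198) = 61753/26198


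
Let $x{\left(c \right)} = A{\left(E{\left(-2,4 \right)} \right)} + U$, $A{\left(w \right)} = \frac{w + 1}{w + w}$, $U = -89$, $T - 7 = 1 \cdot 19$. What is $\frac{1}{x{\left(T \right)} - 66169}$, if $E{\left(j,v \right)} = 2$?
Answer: $- \frac{4}{265029} \approx -1.5093 \cdot 10^{-5}$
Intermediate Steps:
$T = 26$ ($T = 7 + 1 \cdot 19 = 7 + 19 = 26$)
$A{\left(w \right)} = \frac{1 + w}{2 w}$
$x{\left(c \right)} = - \frac{353}{4}$ ($x{\left(c \right)} = \frac{1 + 2}{2 \cdot 2} - 89 = \frac{1}{2} \cdot \frac{1}{2} \cdot 3 - 89 = \frac{3}{4} - 89 = - \frac{353}{4}$)
$\frac{1}{x{\left(T \right)} - 66169} = \frac{1}{- \frac{353}{4} - 66169} = \frac{1}{- \frac{265029}{4}} = - \frac{4}{265029}$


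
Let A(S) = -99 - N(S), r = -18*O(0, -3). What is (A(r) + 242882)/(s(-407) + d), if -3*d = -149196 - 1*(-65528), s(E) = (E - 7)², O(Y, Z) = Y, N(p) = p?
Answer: 728349/597856 ≈ 1.2183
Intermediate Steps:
s(E) = (-7 + E)²
r = 0 (r = -18*0 = 0)
A(S) = -99 - S
d = 83668/3 (d = -(-149196 - 1*(-65528))/3 = -(-149196 + 65528)/3 = -⅓*(-83668) = 83668/3 ≈ 27889.)
(A(r) + 242882)/(s(-407) + d) = ((-99 - 1*0) + 242882)/((-7 - 407)² + 83668/3) = ((-99 + 0) + 242882)/((-414)² + 83668/3) = (-99 + 242882)/(171396 + 83668/3) = 242783/(597856/3) = 242783*(3/597856) = 728349/597856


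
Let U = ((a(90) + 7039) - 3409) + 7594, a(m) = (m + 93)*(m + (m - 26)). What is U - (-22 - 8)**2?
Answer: 38506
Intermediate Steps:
a(m) = (-26 + 2*m)*(93 + m) (a(m) = (93 + m)*(m + (-26 + m)) = (93 + m)*(-26 + 2*m) = (-26 + 2*m)*(93 + m))
U = 39406 (U = (((-2418 + 2*90**2 + 160*90) + 7039) - 3409) + 7594 = (((-2418 + 2*8100 + 14400) + 7039) - 3409) + 7594 = (((-2418 + 16200 + 14400) + 7039) - 3409) + 7594 = ((28182 + 7039) - 3409) + 7594 = (35221 - 3409) + 7594 = 31812 + 7594 = 39406)
U - (-22 - 8)**2 = 39406 - (-22 - 8)**2 = 39406 - 1*(-30)**2 = 39406 - 1*900 = 39406 - 900 = 38506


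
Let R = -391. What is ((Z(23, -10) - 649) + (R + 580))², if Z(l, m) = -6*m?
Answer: 160000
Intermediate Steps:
((Z(23, -10) - 649) + (R + 580))² = ((-6*(-10) - 649) + (-391 + 580))² = ((60 - 649) + 189)² = (-589 + 189)² = (-400)² = 160000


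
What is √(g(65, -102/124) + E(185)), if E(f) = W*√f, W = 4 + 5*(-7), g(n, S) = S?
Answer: √(-3162 - 119164*√185)/62 ≈ 20.554*I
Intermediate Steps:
W = -31 (W = 4 - 35 = -31)
E(f) = -31*√f
√(g(65, -102/124) + E(185)) = √(-102/124 - 31*√185) = √(-102*1/124 - 31*√185) = √(-51/62 - 31*√185)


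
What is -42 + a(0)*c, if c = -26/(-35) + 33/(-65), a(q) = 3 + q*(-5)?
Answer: -18789/455 ≈ -41.294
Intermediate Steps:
a(q) = 3 - 5*q
c = 107/455 (c = -26*(-1/35) + 33*(-1/65) = 26/35 - 33/65 = 107/455 ≈ 0.23516)
-42 + a(0)*c = -42 + (3 - 5*0)*(107/455) = -42 + (3 + 0)*(107/455) = -42 + 3*(107/455) = -42 + 321/455 = -18789/455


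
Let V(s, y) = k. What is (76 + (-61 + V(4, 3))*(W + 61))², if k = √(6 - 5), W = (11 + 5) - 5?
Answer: 18011536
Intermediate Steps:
W = 11 (W = 16 - 5 = 11)
k = 1 (k = √1 = 1)
V(s, y) = 1
(76 + (-61 + V(4, 3))*(W + 61))² = (76 + (-61 + 1)*(11 + 61))² = (76 - 60*72)² = (76 - 4320)² = (-4244)² = 18011536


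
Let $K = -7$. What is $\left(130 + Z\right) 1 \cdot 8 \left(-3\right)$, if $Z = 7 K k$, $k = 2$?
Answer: $-768$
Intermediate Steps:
$Z = -98$ ($Z = 7 \left(-7\right) 2 = \left(-49\right) 2 = -98$)
$\left(130 + Z\right) 1 \cdot 8 \left(-3\right) = \left(130 - 98\right) 1 \cdot 8 \left(-3\right) = 32 \cdot 8 \left(-3\right) = 32 \left(-24\right) = -768$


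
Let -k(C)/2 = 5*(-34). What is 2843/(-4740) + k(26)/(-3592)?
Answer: -1477957/2128260 ≈ -0.69444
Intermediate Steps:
k(C) = 340 (k(C) = -10*(-34) = -2*(-170) = 340)
2843/(-4740) + k(26)/(-3592) = 2843/(-4740) + 340/(-3592) = 2843*(-1/4740) + 340*(-1/3592) = -2843/4740 - 85/898 = -1477957/2128260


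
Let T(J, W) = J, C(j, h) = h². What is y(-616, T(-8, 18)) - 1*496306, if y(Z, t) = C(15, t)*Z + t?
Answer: -535738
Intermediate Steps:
y(Z, t) = t + Z*t² (y(Z, t) = t²*Z + t = Z*t² + t = t + Z*t²)
y(-616, T(-8, 18)) - 1*496306 = -8*(1 - 616*(-8)) - 1*496306 = -8*(1 + 4928) - 496306 = -8*4929 - 496306 = -39432 - 496306 = -535738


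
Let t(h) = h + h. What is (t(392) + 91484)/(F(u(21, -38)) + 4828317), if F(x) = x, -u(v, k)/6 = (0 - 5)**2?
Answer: 10252/536463 ≈ 0.019110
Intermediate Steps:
t(h) = 2*h
u(v, k) = -150 (u(v, k) = -6*(0 - 5)**2 = -6*(-5)**2 = -6*25 = -150)
(t(392) + 91484)/(F(u(21, -38)) + 4828317) = (2*392 + 91484)/(-150 + 4828317) = (784 + 91484)/4828167 = 92268*(1/4828167) = 10252/536463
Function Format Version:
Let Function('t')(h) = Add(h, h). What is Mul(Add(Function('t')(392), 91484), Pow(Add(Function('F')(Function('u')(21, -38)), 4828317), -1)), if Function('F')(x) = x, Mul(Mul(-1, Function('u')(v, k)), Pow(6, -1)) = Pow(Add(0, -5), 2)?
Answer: Rational(10252, 536463) ≈ 0.019110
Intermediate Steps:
Function('t')(h) = Mul(2, h)
Function('u')(v, k) = -150 (Function('u')(v, k) = Mul(-6, Pow(Add(0, -5), 2)) = Mul(-6, Pow(-5, 2)) = Mul(-6, 25) = -150)
Mul(Add(Function('t')(392), 91484), Pow(Add(Function('F')(Function('u')(21, -38)), 4828317), -1)) = Mul(Add(Mul(2, 392), 91484), Pow(Add(-150, 4828317), -1)) = Mul(Add(784, 91484), Pow(4828167, -1)) = Mul(92268, Rational(1, 4828167)) = Rational(10252, 536463)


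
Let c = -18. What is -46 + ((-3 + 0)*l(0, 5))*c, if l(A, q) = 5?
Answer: 224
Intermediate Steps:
-46 + ((-3 + 0)*l(0, 5))*c = -46 + ((-3 + 0)*5)*(-18) = -46 - 3*5*(-18) = -46 - 15*(-18) = -46 + 270 = 224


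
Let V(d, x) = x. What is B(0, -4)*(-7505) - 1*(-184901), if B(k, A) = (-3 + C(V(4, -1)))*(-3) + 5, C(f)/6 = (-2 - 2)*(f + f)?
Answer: 1160551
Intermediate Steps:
C(f) = -48*f (C(f) = 6*((-2 - 2)*(f + f)) = 6*(-8*f) = -48*f)
B(k, A) = -130 (B(k, A) = (-3 - 48*(-1))*(-3) + 5 = (-3 + 48)*(-3) + 5 = 45*(-3) + 5 = -135 + 5 = -130)
B(0, -4)*(-7505) - 1*(-184901) = -130*(-7505) - 1*(-184901) = 975650 + 184901 = 1160551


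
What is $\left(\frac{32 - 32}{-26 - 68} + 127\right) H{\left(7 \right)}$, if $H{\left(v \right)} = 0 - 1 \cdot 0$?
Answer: $0$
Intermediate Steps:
$H{\left(v \right)} = 0$ ($H{\left(v \right)} = 0 - 0 = 0 + 0 = 0$)
$\left(\frac{32 - 32}{-26 - 68} + 127\right) H{\left(7 \right)} = \left(\frac{32 - 32}{-26 - 68} + 127\right) 0 = \left(\frac{0}{-94} + 127\right) 0 = \left(0 \left(- \frac{1}{94}\right) + 127\right) 0 = \left(0 + 127\right) 0 = 127 \cdot 0 = 0$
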